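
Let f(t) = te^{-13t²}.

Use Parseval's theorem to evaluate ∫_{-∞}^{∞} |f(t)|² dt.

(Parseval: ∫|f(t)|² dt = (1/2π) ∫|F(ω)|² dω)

∫|f(t)|² dt = \frac{\sqrt{26} \sqrt{\pi}}{1352}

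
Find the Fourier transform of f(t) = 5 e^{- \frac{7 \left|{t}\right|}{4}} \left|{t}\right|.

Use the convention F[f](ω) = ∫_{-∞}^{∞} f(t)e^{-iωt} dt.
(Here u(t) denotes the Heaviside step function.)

F(ω) = \frac{160 \left(49 - 16 \omega^{2}\right)}{\left(16 \omega^{2} + 49\right)^{2}}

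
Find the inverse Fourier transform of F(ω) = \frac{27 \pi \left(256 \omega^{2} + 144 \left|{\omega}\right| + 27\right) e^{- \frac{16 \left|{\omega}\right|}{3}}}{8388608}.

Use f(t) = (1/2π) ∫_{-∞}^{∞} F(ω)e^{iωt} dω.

f(t) = \frac{1}{\left(t^{2} + \frac{256}{9}\right)^{3}}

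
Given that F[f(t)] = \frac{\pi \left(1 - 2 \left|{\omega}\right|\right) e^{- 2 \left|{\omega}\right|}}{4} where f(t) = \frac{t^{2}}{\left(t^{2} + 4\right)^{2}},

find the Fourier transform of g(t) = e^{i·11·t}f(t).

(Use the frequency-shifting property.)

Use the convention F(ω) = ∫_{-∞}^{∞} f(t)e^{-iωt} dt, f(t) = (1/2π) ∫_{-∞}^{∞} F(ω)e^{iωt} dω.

F[g](ω) = \frac{\pi \left(1 - 2 \left|{\omega - 11}\right|\right) e^{- 2 \left|{\omega - 11}\right|}}{4}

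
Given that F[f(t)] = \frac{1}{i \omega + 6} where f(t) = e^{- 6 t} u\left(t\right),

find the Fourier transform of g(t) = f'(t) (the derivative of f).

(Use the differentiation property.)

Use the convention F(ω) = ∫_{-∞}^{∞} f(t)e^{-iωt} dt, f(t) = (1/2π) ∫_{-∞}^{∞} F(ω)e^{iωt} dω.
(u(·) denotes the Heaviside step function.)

F[g](ω) = \frac{\omega}{\omega - 6 i}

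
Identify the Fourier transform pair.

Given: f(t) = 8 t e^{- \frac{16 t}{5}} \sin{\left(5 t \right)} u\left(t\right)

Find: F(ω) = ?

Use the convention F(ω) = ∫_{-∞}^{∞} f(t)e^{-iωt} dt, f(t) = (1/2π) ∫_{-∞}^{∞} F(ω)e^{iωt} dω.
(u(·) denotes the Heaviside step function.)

F(ω) = \frac{10000 \left(5 i \omega + 16\right)}{\left(\left(5 i \omega + 16\right)^{2} + 625\right)^{2}}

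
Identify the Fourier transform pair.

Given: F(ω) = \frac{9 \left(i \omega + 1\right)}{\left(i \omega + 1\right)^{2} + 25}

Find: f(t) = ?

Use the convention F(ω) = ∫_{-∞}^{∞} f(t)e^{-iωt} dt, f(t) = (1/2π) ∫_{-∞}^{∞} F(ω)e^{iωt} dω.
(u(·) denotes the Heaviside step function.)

f(t) = 9 e^{- t} \cos{\left(5 t \right)} u\left(t\right)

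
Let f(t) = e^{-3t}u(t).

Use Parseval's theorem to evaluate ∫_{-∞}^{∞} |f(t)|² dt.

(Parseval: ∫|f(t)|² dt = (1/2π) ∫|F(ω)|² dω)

∫|f(t)|² dt = \frac{1}{6}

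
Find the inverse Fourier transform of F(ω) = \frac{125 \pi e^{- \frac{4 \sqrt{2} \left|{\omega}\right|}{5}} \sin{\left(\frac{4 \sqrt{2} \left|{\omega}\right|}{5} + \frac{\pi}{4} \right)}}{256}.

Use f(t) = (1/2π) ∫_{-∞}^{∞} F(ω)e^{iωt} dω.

f(t) = \frac{2}{t^{4} + \frac{4096}{625}}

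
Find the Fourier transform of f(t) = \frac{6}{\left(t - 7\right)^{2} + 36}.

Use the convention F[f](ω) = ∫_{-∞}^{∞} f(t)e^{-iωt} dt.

F(ω) = \pi e^{- 7 i \omega - 6 \left|{\omega}\right|}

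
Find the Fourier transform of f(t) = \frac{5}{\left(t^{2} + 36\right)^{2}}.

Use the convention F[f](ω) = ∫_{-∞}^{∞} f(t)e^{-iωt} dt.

F(ω) = \frac{5 \pi \left(6 \left|{\omega}\right| + 1\right) e^{- 6 \left|{\omega}\right|}}{432}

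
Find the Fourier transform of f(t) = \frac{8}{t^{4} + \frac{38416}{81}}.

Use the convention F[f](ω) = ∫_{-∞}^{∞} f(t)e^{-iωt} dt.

F(ω) = \frac{27 \pi e^{- \frac{7 \sqrt{2} \left|{\omega}\right|}{3}} \sin{\left(\frac{7 \sqrt{2} \left|{\omega}\right|}{3} + \frac{\pi}{4} \right)}}{343}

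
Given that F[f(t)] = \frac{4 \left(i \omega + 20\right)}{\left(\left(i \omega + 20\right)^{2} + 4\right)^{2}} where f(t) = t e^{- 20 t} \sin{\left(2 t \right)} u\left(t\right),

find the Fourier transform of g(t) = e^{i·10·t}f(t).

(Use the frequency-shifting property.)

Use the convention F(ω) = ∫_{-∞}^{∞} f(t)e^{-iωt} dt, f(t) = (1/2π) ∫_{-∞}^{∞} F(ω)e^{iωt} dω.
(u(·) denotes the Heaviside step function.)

F[g](ω) = \frac{4 \left(i \left(\omega - 10\right) + 20\right)}{\left(\left(i \left(\omega - 10\right) + 20\right)^{2} + 4\right)^{2}}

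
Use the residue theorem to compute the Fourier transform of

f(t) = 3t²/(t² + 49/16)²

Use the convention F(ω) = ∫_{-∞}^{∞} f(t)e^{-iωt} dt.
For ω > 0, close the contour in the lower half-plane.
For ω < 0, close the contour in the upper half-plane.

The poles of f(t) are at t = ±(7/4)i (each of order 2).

Let g(z) = f(z)e^{-iωz}; for large |z| the factor e^{-iωz} decays in the lower half-plane when ω > 0 and in the upper half-plane when ω < 0.

Case ω > 0 (lower half-plane, clockwise contour ⇒ F(ω) = -2πi·ΣRes):
  Res_{z = - \frac{7 i}{4}} g(z) = \frac{3 i \left(4 - 7 \omega\right) e^{- \frac{7 \omega}{4}}}{28} (pole of order 2)
  F(ω) = -2πi·ΣRes = \frac{3 \pi \left(4 - 7 \omega\right) e^{- \frac{7 \omega}{4}}}{14}

Case ω < 0 (upper half-plane, counterclockwise contour ⇒ F(ω) = +2πi·ΣRes):
  Res_{z = \frac{7 i}{4}} g(z) = \frac{3 i \left(- 7 \omega - 4\right) e^{\frac{7 \omega}{4}}}{28} (pole of order 2)
  F(ω) = 2πi·ΣRes = \frac{3 \pi \left(7 \omega + 4\right) e^{\frac{7 \omega}{4}}}{14}

Both cases combine into a single formula in |ω|:

F(ω) = \frac{3 \pi \left(4 - 7 \left|{\omega}\right|\right) e^{- \frac{7 \left|{\omega}\right|}{4}}}{14}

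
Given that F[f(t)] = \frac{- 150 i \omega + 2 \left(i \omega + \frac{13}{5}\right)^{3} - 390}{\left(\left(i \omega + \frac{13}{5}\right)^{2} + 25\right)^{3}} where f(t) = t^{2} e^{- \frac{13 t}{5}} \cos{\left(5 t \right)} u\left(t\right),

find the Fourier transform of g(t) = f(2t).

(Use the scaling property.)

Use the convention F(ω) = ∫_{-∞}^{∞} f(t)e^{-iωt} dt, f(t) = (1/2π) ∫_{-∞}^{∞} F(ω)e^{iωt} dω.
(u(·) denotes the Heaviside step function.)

F[g](ω) = \frac{1000 \left(- 37500 i \omega + \left(5 i \omega + 26\right)^{3} - 195000\right)}{\left(\left(5 i \omega + 26\right)^{2} + 2500\right)^{3}}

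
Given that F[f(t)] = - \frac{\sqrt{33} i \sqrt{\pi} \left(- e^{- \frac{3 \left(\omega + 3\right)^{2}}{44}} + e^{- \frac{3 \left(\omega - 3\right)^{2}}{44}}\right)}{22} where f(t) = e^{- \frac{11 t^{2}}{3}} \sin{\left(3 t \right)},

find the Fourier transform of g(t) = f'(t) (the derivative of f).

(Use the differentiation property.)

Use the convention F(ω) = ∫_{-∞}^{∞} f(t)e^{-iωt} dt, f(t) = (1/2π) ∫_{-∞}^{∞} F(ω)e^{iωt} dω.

F[g](ω) = \frac{\sqrt{33} \sqrt{\pi} \omega \left(e^{\frac{9 \omega}{11}} - 1\right) e^{- \frac{3 \omega^{2}}{44} - \frac{9 \omega}{22} - \frac{27}{44}}}{22}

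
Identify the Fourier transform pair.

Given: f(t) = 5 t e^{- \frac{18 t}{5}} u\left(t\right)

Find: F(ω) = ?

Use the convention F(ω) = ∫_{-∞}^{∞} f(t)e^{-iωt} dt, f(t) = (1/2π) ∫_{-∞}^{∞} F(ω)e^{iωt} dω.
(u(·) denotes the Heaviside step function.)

F(ω) = \frac{125}{\left(5 i \omega + 18\right)^{2}}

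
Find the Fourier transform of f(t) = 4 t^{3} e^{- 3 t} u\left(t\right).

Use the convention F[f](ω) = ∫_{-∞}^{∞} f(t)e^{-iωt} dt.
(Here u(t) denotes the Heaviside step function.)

F(ω) = \frac{24}{\left(i \omega + 3\right)^{4}}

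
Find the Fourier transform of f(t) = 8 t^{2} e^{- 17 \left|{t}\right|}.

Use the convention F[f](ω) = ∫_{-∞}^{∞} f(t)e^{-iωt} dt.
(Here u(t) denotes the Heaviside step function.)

F(ω) = \frac{544 \left(289 - 3 \omega^{2}\right)}{\left(\omega^{2} + 289\right)^{3}}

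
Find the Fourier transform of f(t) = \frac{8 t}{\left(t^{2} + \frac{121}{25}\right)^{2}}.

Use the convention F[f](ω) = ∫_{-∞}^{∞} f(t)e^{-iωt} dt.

F(ω) = - \frac{20 i \pi \omega e^{- \frac{11 \left|{\omega}\right|}{5}}}{11}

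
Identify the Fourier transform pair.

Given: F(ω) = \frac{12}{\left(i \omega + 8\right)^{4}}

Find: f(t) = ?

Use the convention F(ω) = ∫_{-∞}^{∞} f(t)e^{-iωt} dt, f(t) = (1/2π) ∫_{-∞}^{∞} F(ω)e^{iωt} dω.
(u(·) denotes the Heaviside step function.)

f(t) = 2 t^{3} e^{- 8 t} u\left(t\right)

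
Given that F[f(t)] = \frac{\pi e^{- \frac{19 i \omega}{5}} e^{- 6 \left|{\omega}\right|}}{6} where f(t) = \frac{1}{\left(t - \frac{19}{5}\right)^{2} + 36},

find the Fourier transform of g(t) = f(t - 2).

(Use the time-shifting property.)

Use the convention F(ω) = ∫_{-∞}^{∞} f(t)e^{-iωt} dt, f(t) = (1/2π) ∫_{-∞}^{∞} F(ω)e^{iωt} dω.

F[g](ω) = \frac{\pi e^{- \frac{29 i \omega}{5} - 6 \left|{\omega}\right|}}{6}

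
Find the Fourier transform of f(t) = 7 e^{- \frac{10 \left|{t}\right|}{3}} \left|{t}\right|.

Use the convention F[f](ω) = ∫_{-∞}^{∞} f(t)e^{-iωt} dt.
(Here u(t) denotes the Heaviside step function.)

F(ω) = \frac{126 \left(100 - 9 \omega^{2}\right)}{\left(9 \omega^{2} + 100\right)^{2}}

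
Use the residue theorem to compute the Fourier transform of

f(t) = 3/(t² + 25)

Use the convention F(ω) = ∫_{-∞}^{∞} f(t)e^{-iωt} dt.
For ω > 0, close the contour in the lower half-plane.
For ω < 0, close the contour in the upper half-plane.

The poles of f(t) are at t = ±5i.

Let g(z) = f(z)e^{-iωz}; for large |z| the factor e^{-iωz} decays in the lower half-plane when ω > 0 and in the upper half-plane when ω < 0.

Case ω > 0 (lower half-plane, clockwise contour ⇒ F(ω) = -2πi·ΣRes):
  Res_{z = - 5 i} g(z) = \frac{3 i e^{- 5 \omega}}{10}
  F(ω) = -2πi·ΣRes = \frac{3 \pi e^{- 5 \omega}}{5}

Case ω < 0 (upper half-plane, counterclockwise contour ⇒ F(ω) = +2πi·ΣRes):
  Res_{z = 5 i} g(z) = - \frac{3 i e^{5 \omega}}{10}
  F(ω) = 2πi·ΣRes = \frac{3 \pi e^{5 \omega}}{5}

Both cases combine into a single formula in |ω|:

F(ω) = \frac{3 \pi e^{- 5 \left|{\omega}\right|}}{5}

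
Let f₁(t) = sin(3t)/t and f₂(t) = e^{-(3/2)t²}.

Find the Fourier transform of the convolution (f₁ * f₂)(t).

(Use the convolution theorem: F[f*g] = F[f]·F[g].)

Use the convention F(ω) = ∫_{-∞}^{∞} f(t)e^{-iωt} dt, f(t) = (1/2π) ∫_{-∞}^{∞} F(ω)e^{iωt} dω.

F[f₁*f₂](ω) = \begin{cases} \frac{\sqrt{6} \pi^{\frac{3}{2}} e^{- \frac{\omega^{2}}{6}}}{3} & \text{for}\: \omega > -3 \wedge \omega < 3 \\0 & \text{otherwise} \end{cases}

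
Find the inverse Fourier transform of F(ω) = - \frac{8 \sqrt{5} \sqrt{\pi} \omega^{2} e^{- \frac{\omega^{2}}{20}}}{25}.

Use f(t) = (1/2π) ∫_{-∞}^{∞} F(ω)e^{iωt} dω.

f(t) = 8 \left(20 t^{2} - 2\right) e^{- 5 t^{2}}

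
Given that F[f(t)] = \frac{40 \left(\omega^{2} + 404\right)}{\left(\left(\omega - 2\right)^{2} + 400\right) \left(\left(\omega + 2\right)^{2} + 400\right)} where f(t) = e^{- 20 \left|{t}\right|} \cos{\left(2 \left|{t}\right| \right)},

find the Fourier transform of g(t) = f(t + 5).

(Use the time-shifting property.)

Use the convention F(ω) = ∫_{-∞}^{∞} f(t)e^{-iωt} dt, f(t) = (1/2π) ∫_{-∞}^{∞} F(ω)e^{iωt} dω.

F[g](ω) = \frac{40 \left(\omega^{2} + 404\right) e^{5 i \omega}}{\omega^{4} + 792 \omega^{2} + 163216}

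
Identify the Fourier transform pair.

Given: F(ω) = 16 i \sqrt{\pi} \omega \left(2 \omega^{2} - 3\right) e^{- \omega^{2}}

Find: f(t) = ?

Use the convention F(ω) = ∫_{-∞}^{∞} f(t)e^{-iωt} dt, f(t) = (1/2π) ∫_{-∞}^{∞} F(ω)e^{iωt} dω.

f(t) = 2 t^{3} e^{- \frac{t^{2}}{4}}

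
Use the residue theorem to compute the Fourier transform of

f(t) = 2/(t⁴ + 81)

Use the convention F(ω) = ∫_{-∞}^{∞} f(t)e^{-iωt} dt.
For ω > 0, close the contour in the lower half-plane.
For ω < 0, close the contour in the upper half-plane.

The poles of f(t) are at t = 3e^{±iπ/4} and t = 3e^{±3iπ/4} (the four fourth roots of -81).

Let g(z) = f(z)e^{-iωz}; for large |z| the factor e^{-iωz} decays in the lower half-plane when ω > 0 and in the upper half-plane when ω < 0.

Case ω > 0 (lower half-plane, clockwise contour ⇒ F(ω) = -2πi·ΣRes):
  Res_{z = - \frac{3 \sqrt{2}}{2} - \frac{3 \sqrt{2} i}{2}} g(z) = \frac{\sqrt{2} i \left(1 - i\right) e^{\frac{3 \sqrt{2} \omega \left(-1 + i\right)}{2}}}{108}
  Res_{z = \frac{3 \sqrt{2}}{2} - \frac{3 \sqrt{2} i}{2}} g(z) = \frac{\sqrt{2} i \left(1 + i\right) e^{- \frac{3 \sqrt{2} \omega \left(1 + i\right)}{2}}}{108}
  F(ω) = -2πi·ΣRes = \frac{\sqrt{2} \pi \left(1 - i\right) \left(e^{3 \sqrt{2} i \omega} + i\right) e^{- \frac{3 \sqrt{2} \omega \left(1 + i\right)}{2}}}{54} = \frac{2 \pi e^{- \frac{3 \sqrt{2} \omega}{2}} \sin{\left(\frac{3 \sqrt{2} \omega}{2} + \frac{\pi}{4} \right)}}{27}

Case ω < 0 (upper half-plane, counterclockwise contour ⇒ F(ω) = +2πi·ΣRes):
  Res_{z = \frac{3 \sqrt{2}}{2} + \frac{3 \sqrt{2} i}{2}} g(z) = \frac{\sqrt{2} i \left(-1 + i\right) e^{\frac{3 \sqrt{2} \omega \left(1 - i\right)}{2}}}{108}
  Res_{z = - \frac{3 \sqrt{2}}{2} + \frac{3 \sqrt{2} i}{2}} g(z) = \frac{\sqrt{2} \left(1 - i\right) e^{\frac{3 \sqrt{2} \omega \left(1 + i\right)}{2}}}{108}
  F(ω) = 2πi·ΣRes = - \frac{\sqrt{2} i \pi \left(i \left(1 - i\right) e^{\frac{3 \sqrt{2} \omega \left(1 - i\right)}{2}} - \left(1 - i\right) e^{\frac{3 \sqrt{2} \omega \left(1 + i\right)}{2}}\right)}{54} = \frac{2 \pi e^{\frac{3 \sqrt{2} \omega}{2}} \cos{\left(\frac{3 \sqrt{2} \omega}{2} + \frac{\pi}{4} \right)}}{27}

Both cases combine into a single formula in |ω|:

F(ω) = \frac{2 \pi e^{- \frac{3 \sqrt{2} \left|{\omega}\right|}{2}} \sin{\left(\frac{3 \sqrt{2} \left|{\omega}\right|}{2} + \frac{\pi}{4} \right)}}{27}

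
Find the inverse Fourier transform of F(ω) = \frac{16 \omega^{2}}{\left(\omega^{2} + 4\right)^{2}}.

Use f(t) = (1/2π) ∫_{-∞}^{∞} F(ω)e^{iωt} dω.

f(t) = 2 \left(1 - 2 \left|{t}\right|\right) e^{- 2 \left|{t}\right|}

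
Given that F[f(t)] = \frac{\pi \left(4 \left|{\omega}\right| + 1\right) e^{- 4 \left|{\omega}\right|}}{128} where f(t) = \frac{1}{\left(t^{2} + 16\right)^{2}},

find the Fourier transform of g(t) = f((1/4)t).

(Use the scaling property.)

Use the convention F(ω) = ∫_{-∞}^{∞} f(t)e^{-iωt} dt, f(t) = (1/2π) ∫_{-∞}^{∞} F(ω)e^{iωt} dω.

F[g](ω) = \frac{\pi \left(16 \left|{\omega}\right| + 1\right) e^{- 16 \left|{\omega}\right|}}{32}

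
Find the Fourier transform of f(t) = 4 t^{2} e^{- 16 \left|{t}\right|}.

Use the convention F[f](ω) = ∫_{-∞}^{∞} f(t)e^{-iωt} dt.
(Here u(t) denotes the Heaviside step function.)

F(ω) = \frac{256 \left(256 - 3 \omega^{2}\right)}{\left(\omega^{2} + 256\right)^{3}}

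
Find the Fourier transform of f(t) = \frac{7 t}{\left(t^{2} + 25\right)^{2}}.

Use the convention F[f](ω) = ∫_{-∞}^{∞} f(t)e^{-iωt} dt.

F(ω) = - \frac{7 i \pi \omega e^{- 5 \left|{\omega}\right|}}{10}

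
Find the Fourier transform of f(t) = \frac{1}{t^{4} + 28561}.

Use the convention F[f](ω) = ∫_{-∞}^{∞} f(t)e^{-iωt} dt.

F(ω) = \frac{\pi e^{- \frac{13 \sqrt{2} \left|{\omega}\right|}{2}} \sin{\left(\frac{13 \sqrt{2} \left|{\omega}\right|}{2} + \frac{\pi}{4} \right)}}{2197}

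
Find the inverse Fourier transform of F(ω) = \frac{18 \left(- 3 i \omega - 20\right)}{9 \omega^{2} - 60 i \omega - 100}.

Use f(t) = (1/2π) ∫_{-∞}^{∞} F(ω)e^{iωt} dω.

f(t) = 6 \left(\frac{10 t}{3} + 1\right) e^{- \frac{10 t}{3}} u\left(t\right)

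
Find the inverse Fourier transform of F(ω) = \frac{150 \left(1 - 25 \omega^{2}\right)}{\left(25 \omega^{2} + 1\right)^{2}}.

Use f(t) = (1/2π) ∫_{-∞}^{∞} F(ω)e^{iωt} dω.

f(t) = 3 e^{- \frac{\left|{t}\right|}{5}} \left|{t}\right|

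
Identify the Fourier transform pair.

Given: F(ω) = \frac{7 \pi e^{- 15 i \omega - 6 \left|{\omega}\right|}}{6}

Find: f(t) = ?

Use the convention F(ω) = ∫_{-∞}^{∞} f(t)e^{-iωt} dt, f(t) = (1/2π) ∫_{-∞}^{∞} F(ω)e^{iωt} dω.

f(t) = \frac{7}{\left(t - 15\right)^{2} + 36}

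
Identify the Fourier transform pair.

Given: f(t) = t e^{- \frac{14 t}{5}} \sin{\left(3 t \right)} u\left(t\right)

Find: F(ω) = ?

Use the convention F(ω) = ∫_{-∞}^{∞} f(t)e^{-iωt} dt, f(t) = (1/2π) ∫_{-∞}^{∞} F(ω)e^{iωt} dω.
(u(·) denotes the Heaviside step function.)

F(ω) = \frac{750 \left(5 i \omega + 14\right)}{\left(\left(5 i \omega + 14\right)^{2} + 225\right)^{2}}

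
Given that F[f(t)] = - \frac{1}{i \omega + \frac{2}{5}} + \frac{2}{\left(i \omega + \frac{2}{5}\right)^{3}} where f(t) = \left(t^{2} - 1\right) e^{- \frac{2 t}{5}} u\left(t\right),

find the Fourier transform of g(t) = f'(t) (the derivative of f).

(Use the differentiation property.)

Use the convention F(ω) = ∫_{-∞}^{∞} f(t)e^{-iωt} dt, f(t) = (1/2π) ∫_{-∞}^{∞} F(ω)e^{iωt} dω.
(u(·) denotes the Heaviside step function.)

F[g](ω) = \frac{5 i \omega \left(250 i \omega - \left(5 i \omega + 2\right)^{3} + 100\right)}{\left(5 i \omega + 2\right)^{4}}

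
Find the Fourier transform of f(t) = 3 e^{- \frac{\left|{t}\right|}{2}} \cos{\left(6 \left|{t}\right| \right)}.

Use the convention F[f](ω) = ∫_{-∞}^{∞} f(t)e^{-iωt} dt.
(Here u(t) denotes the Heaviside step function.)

F(ω) = \frac{12 \left(4 \omega^{2} + 145\right)}{16 \omega^{4} - 1144 \omega^{2} + 21025}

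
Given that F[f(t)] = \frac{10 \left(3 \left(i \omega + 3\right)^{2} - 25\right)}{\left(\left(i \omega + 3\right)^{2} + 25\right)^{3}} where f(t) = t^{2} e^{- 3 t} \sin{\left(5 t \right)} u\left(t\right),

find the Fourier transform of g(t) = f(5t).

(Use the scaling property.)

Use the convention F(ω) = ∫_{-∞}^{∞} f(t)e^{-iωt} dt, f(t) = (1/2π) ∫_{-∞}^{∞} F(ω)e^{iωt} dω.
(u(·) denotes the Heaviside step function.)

F[g](ω) = \frac{1250 \left(3 \left(i \omega + 15\right)^{2} - 625\right)}{\left(\left(i \omega + 15\right)^{2} + 625\right)^{3}}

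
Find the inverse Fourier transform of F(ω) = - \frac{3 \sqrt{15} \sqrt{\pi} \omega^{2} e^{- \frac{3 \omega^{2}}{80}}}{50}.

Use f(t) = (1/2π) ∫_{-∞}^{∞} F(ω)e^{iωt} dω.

f(t) = 4 \left(\frac{80 t^{2}}{3} - 2\right) e^{- \frac{20 t^{2}}{3}}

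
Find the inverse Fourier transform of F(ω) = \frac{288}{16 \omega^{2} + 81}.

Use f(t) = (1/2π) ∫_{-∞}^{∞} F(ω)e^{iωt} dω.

f(t) = 4 e^{- \frac{9 \left|{t}\right|}{4}}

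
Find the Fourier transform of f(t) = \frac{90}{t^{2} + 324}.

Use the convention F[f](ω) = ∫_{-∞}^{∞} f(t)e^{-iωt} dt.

F(ω) = 5 \pi e^{- 18 \left|{\omega}\right|}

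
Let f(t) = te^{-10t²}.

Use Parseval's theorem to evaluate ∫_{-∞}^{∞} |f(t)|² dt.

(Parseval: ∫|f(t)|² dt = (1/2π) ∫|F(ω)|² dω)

∫|f(t)|² dt = \frac{\sqrt{5} \sqrt{\pi}}{400}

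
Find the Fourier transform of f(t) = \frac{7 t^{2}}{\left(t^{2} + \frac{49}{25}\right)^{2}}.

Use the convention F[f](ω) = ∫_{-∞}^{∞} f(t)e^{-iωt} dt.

F(ω) = \frac{\pi \left(5 - 7 \left|{\omega}\right|\right) e^{- \frac{7 \left|{\omega}\right|}{5}}}{2}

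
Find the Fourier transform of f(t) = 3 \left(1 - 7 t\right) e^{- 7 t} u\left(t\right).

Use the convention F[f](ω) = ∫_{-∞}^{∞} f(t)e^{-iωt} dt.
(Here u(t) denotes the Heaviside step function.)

F(ω) = \frac{3 i \omega}{- \omega^{2} + 14 i \omega + 49}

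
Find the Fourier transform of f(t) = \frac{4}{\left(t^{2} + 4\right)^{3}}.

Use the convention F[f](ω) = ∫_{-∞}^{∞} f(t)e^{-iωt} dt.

F(ω) = \frac{\pi \left(4 \omega^{2} + 6 \left|{\omega}\right| + 3\right) e^{- 2 \left|{\omega}\right|}}{64}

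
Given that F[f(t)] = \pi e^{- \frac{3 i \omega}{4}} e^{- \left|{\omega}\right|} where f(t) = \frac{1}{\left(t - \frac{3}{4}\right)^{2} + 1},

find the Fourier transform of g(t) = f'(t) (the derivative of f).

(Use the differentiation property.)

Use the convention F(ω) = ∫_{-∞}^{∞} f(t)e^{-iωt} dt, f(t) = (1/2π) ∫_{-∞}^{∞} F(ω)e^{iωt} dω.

F[g](ω) = i \pi \omega e^{- \frac{3 i \omega}{4} - \left|{\omega}\right|}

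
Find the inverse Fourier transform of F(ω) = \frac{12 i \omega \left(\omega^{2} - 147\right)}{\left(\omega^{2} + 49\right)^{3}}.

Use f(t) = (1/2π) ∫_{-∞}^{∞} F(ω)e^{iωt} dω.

f(t) = 3 t e^{- 7 \left|{t}\right|} \left|{t}\right|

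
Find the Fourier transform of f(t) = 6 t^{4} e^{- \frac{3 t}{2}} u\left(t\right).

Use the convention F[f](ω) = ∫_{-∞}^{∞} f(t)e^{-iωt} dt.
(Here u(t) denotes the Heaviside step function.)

F(ω) = \frac{4608}{\left(2 i \omega + 3\right)^{5}}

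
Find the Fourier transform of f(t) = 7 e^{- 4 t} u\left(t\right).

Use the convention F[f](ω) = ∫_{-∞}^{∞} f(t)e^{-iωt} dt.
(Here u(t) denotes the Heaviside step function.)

F(ω) = \frac{7}{i \omega + 4}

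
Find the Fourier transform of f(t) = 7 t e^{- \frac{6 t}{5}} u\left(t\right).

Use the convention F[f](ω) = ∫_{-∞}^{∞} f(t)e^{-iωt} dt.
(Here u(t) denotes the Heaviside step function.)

F(ω) = \frac{175}{\left(5 i \omega + 6\right)^{2}}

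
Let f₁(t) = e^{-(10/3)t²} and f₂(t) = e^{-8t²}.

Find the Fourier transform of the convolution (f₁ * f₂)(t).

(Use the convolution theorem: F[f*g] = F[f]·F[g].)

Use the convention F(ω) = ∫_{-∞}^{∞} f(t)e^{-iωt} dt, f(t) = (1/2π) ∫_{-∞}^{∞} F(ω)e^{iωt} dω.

F[f₁*f₂](ω) = \frac{\sqrt{15} \pi e^{- \frac{17 \omega^{2}}{160}}}{20}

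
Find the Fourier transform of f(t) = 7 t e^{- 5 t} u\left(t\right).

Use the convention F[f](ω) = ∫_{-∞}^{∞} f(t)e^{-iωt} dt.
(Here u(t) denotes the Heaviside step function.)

F(ω) = \frac{7}{\left(i \omega + 5\right)^{2}}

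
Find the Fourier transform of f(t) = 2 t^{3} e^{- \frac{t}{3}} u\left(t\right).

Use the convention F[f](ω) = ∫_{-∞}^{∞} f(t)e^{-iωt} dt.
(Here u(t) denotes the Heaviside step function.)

F(ω) = \frac{972}{\left(3 i \omega + 1\right)^{4}}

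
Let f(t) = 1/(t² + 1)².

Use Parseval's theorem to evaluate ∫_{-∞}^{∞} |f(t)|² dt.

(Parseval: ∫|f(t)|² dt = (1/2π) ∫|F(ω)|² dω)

∫|f(t)|² dt = \frac{5 \pi}{16}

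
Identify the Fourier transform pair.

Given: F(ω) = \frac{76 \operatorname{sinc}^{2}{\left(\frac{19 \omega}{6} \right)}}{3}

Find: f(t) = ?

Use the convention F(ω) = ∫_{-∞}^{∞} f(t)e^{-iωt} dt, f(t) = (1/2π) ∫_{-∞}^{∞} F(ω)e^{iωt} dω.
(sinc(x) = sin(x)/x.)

f(t) = 4 \left(\begin{cases} 1 - \frac{3 \left|{t}\right|}{19} & \text{for}\: \left|{t}\right| < \frac{19}{3} \\0 & \text{otherwise} \end{cases}\right)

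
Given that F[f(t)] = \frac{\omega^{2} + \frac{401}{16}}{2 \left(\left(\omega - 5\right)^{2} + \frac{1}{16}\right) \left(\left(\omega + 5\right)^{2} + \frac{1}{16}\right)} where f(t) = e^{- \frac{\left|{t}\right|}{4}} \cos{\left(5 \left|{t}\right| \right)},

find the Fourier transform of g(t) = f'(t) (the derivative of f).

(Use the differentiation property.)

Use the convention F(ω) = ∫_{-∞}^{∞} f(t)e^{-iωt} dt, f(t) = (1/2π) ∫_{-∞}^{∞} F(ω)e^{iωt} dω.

F[g](ω) = \frac{8 i \omega \left(16 \omega^{2} + 401\right)}{256 \omega^{4} - 12768 \omega^{2} + 160801}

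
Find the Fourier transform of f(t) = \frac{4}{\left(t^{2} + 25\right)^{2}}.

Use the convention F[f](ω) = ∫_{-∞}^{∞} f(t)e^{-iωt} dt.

F(ω) = \frac{2 \pi \left(5 \left|{\omega}\right| + 1\right) e^{- 5 \left|{\omega}\right|}}{125}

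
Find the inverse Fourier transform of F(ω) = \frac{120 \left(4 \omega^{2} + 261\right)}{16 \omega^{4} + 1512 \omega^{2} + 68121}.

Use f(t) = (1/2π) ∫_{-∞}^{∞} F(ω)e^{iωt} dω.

f(t) = 2 e^{- \frac{15 \left|{t}\right|}{2}} \cos{\left(3 \left|{t}\right| \right)}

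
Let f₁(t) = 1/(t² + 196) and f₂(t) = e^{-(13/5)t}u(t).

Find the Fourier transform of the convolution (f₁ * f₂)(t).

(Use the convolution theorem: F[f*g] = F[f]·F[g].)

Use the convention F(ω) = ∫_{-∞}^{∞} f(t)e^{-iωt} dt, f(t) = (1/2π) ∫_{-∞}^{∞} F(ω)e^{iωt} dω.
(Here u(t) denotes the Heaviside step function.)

F[f₁*f₂](ω) = \frac{5 \pi e^{- 14 \left|{\omega}\right|}}{14 \left(5 i \omega + 13\right)}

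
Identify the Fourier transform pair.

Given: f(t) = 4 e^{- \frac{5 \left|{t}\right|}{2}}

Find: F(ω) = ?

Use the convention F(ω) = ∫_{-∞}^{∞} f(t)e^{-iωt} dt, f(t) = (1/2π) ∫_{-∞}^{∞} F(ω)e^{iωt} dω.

F(ω) = \frac{80}{4 \omega^{2} + 25}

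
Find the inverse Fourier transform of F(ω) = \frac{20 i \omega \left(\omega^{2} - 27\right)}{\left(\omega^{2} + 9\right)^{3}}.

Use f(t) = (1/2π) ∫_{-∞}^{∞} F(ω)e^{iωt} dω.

f(t) = 5 t e^{- 3 \left|{t}\right|} \left|{t}\right|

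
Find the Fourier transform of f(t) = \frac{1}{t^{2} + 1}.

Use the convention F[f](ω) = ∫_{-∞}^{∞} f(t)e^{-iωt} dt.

F(ω) = \pi e^{- \left|{\omega}\right|}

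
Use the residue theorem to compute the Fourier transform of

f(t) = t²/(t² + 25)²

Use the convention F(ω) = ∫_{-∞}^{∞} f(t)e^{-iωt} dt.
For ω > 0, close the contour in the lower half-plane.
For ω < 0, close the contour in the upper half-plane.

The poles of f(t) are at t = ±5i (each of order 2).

Let g(z) = f(z)e^{-iωz}; for large |z| the factor e^{-iωz} decays in the lower half-plane when ω > 0 and in the upper half-plane when ω < 0.

Case ω > 0 (lower half-plane, clockwise contour ⇒ F(ω) = -2πi·ΣRes):
  Res_{z = - 5 i} g(z) = \frac{i \left(1 - 5 \omega\right) e^{- 5 \omega}}{20} (pole of order 2)
  F(ω) = -2πi·ΣRes = \frac{\pi \left(1 - 5 \omega\right) e^{- 5 \omega}}{10}

Case ω < 0 (upper half-plane, counterclockwise contour ⇒ F(ω) = +2πi·ΣRes):
  Res_{z = 5 i} g(z) = \frac{i \left(- 5 \omega - 1\right) e^{5 \omega}}{20} (pole of order 2)
  F(ω) = 2πi·ΣRes = \frac{\pi \left(5 \omega + 1\right) e^{5 \omega}}{10}

Both cases combine into a single formula in |ω|:

F(ω) = \frac{\pi \left(1 - 5 \left|{\omega}\right|\right) e^{- 5 \left|{\omega}\right|}}{10}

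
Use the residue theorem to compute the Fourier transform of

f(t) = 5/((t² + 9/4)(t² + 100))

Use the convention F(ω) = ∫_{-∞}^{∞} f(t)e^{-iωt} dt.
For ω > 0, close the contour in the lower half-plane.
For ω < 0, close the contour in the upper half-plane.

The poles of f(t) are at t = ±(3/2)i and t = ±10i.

Let g(z) = f(z)e^{-iωz}; for large |z| the factor e^{-iωz} decays in the lower half-plane when ω > 0 and in the upper half-plane when ω < 0.

Case ω > 0 (lower half-plane, clockwise contour ⇒ F(ω) = -2πi·ΣRes):
  Res_{z = - \frac{3 i}{2}} g(z) = \frac{20 i e^{- \frac{3 \omega}{2}}}{1173}
  Res_{z = - 10 i} g(z) = - \frac{i e^{- 10 \omega}}{391}
  F(ω) = -2πi·ΣRes = - \frac{2 \pi e^{- 10 \omega}}{391} + \frac{40 \pi e^{- \frac{3 \omega}{2}}}{1173}

Case ω < 0 (upper half-plane, counterclockwise contour ⇒ F(ω) = +2πi·ΣRes):
  Res_{z = \frac{3 i}{2}} g(z) = - \frac{20 i e^{\frac{3 \omega}{2}}}{1173}
  Res_{z = 10 i} g(z) = \frac{i e^{10 \omega}}{391}
  F(ω) = 2πi·ΣRes = \frac{2 \pi \left(20 e^{\frac{3 \omega}{2}} - 3 e^{10 \omega}\right)}{1173}

Both cases combine into a single formula in |ω|:

F(ω) = - \frac{2 \pi e^{- 10 \left|{\omega}\right|}}{391} + \frac{40 \pi e^{- \frac{3 \left|{\omega}\right|}{2}}}{1173}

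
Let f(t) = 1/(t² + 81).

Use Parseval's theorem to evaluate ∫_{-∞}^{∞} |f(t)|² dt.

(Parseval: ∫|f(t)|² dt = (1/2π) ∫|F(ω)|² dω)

∫|f(t)|² dt = \frac{\pi}{1458}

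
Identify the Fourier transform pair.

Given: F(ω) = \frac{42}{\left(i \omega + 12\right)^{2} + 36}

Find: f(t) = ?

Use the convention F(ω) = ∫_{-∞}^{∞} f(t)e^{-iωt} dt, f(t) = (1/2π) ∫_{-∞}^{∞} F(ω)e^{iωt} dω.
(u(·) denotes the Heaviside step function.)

f(t) = 7 e^{- 12 t} \sin{\left(6 t \right)} u\left(t\right)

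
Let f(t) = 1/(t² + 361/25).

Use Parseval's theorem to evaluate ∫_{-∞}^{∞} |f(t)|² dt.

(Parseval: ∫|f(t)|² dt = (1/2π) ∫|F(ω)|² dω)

∫|f(t)|² dt = \frac{125 \pi}{13718}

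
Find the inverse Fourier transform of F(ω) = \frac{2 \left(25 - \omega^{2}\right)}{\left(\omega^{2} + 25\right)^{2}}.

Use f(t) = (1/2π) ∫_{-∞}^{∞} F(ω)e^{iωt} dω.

f(t) = e^{- 5 \left|{t}\right|} \left|{t}\right|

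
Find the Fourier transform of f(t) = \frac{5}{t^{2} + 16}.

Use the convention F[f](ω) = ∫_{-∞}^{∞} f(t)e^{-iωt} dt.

F(ω) = \frac{5 \pi e^{- 4 \left|{\omega}\right|}}{4}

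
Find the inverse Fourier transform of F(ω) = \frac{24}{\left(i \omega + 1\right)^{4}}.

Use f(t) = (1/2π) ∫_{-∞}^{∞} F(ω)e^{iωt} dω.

f(t) = 4 t^{3} e^{- t} u\left(t\right)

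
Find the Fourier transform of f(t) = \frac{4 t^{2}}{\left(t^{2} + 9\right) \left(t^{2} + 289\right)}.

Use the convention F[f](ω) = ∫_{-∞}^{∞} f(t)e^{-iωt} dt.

F(ω) = \frac{\pi \left(17 - 3 e^{14 \left|{\omega}\right|}\right) e^{- 17 \left|{\omega}\right|}}{70}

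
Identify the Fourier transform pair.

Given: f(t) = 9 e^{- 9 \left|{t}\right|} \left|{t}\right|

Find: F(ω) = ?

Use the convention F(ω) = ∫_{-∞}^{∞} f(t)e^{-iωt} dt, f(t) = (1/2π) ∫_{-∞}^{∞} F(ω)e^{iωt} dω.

F(ω) = \frac{18 \left(81 - \omega^{2}\right)}{\left(\omega^{2} + 81\right)^{2}}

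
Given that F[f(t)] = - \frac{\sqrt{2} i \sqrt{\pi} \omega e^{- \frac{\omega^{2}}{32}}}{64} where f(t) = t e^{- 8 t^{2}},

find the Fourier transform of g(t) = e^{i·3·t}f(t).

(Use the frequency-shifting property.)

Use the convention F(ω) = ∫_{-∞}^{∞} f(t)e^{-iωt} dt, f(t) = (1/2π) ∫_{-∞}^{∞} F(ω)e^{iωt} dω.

F[g](ω) = \frac{\sqrt{2} i \sqrt{\pi} \left(3 - \omega\right) e^{- \frac{\left(\omega - 3\right)^{2}}{32}}}{64}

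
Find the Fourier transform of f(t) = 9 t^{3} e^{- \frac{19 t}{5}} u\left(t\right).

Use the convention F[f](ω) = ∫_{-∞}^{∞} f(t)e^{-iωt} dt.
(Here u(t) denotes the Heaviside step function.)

F(ω) = \frac{33750}{\left(5 i \omega + 19\right)^{4}}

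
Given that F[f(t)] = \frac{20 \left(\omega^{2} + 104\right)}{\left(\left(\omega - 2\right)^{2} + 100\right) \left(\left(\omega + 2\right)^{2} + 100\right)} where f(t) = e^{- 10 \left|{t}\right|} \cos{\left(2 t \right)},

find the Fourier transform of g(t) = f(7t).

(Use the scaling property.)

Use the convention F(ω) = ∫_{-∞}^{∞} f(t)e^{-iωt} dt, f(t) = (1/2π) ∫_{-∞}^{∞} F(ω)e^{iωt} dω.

F[g](ω) = \frac{140 \left(\omega^{2} + 5096\right)}{\omega^{4} + 9408 \omega^{2} + 25969216}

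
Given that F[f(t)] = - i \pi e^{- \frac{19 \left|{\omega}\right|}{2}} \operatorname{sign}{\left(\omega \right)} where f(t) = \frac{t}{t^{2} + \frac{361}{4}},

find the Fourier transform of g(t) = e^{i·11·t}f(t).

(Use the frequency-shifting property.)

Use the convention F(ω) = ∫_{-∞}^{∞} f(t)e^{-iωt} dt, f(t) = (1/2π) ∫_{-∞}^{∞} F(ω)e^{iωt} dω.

F[g](ω) = - i \pi e^{- \frac{19 \left|{\omega - 11}\right|}{2}} \operatorname{sign}{\left(\omega - 11 \right)}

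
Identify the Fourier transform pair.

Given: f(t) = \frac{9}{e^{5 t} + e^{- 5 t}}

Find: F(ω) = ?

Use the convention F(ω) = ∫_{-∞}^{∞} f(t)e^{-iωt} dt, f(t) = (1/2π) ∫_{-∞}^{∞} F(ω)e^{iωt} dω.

F(ω) = \frac{9 \pi}{10 \cosh{\left(\frac{\pi \omega}{10} \right)}}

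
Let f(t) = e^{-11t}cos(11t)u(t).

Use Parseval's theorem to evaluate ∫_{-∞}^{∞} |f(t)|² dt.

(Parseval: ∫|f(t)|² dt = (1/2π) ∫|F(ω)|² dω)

∫|f(t)|² dt = \frac{3}{88}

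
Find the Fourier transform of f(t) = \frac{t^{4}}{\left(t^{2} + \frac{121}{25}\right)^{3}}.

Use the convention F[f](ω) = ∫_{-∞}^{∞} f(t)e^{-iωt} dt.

F(ω) = \frac{\pi \left(121 \omega^{2} - 275 \left|{\omega}\right| + 75\right) e^{- \frac{11 \left|{\omega}\right|}{5}}}{440}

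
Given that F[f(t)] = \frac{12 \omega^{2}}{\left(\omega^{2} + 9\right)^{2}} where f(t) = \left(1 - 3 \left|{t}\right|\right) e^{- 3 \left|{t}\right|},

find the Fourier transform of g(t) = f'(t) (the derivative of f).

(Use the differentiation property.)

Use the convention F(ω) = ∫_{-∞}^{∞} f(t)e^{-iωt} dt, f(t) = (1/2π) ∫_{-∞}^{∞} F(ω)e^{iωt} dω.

F[g](ω) = \frac{12 i \omega^{3}}{\left(\omega^{2} + 9\right)^{2}}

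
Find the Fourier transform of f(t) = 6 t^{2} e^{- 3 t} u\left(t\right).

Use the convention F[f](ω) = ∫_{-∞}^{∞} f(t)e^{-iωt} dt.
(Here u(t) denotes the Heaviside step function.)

F(ω) = \frac{12}{\left(i \omega + 3\right)^{3}}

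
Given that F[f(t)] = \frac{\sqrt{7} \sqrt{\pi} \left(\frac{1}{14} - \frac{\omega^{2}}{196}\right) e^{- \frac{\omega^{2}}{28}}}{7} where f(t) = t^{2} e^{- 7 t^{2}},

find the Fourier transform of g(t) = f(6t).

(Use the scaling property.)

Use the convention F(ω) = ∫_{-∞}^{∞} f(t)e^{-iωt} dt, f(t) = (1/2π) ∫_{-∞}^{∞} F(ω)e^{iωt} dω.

F[g](ω) = \frac{\sqrt{7} \sqrt{\pi} \left(504 - \omega^{2}\right) e^{- \frac{\omega^{2}}{1008}}}{296352}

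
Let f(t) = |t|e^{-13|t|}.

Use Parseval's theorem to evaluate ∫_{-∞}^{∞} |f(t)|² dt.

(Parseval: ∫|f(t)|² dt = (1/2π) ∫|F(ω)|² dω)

∫|f(t)|² dt = \frac{1}{4394}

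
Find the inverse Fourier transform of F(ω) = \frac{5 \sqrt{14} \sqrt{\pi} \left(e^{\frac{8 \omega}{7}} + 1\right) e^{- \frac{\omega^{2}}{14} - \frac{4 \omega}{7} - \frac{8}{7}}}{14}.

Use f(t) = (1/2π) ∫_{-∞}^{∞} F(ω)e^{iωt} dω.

f(t) = 5 e^{- \frac{7 t^{2}}{2}} \cos{\left(4 t \right)}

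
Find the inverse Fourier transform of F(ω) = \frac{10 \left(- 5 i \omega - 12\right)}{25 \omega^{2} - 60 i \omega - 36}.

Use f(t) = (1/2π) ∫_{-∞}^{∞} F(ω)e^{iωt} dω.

f(t) = 2 \left(\frac{6 t}{5} + 1\right) e^{- \frac{6 t}{5}} u\left(t\right)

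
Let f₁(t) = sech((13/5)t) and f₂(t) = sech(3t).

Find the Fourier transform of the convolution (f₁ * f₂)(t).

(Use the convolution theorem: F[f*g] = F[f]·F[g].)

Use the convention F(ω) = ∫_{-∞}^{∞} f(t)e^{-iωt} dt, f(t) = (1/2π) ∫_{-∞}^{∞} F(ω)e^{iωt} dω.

F[f₁*f₂](ω) = \frac{5 \pi^{2}}{39 \cosh{\left(\frac{\pi \omega}{6} \right)} \cosh{\left(\frac{5 \pi \omega}{26} \right)}}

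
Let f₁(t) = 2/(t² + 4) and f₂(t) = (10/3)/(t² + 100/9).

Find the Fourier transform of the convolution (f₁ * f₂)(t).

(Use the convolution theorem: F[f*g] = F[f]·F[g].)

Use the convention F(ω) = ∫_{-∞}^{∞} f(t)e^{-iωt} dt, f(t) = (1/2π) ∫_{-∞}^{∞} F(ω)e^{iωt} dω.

F[f₁*f₂](ω) = \pi^{2} e^{- \frac{16 \left|{\omega}\right|}{3}}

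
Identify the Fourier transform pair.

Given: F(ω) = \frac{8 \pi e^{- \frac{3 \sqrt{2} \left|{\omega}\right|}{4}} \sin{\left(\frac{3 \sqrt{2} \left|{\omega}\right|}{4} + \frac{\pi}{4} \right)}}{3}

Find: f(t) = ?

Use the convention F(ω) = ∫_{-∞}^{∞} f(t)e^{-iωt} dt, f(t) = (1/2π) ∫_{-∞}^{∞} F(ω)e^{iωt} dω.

f(t) = \frac{9}{t^{4} + \frac{81}{16}}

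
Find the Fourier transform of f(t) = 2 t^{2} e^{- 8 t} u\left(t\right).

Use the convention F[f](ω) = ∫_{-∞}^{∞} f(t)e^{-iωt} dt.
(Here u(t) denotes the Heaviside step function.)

F(ω) = \frac{4}{\left(i \omega + 8\right)^{3}}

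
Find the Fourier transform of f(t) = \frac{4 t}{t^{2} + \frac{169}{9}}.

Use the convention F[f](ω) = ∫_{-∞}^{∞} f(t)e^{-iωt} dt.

F(ω) = - 4 i \pi e^{- \frac{13 \left|{\omega}\right|}{3}} \operatorname{sign}{\left(\omega \right)}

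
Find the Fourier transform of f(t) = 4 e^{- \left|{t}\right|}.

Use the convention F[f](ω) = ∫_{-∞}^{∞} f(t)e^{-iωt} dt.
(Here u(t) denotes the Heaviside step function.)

F(ω) = \frac{8}{\omega^{2} + 1}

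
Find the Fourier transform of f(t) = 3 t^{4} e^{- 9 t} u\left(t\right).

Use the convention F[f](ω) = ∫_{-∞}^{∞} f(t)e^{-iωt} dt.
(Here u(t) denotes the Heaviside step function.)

F(ω) = \frac{72}{\left(i \omega + 9\right)^{5}}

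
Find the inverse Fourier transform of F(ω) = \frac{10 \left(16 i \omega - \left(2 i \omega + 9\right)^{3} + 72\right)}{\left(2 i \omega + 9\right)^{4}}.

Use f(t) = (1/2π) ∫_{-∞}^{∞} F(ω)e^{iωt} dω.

f(t) = 5 \left(t^{2} - 1\right) e^{- \frac{9 t}{2}} u\left(t\right)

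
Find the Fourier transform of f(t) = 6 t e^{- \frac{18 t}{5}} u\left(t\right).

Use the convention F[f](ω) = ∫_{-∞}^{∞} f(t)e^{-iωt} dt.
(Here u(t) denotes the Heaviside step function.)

F(ω) = \frac{150}{\left(5 i \omega + 18\right)^{2}}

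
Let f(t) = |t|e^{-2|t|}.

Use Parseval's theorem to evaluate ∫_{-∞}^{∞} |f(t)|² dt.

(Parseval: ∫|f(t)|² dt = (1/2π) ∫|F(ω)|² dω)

∫|f(t)|² dt = \frac{1}{16}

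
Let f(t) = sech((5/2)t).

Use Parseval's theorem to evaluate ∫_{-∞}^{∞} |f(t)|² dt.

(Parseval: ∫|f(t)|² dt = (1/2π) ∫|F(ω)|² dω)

∫|f(t)|² dt = \frac{4}{5}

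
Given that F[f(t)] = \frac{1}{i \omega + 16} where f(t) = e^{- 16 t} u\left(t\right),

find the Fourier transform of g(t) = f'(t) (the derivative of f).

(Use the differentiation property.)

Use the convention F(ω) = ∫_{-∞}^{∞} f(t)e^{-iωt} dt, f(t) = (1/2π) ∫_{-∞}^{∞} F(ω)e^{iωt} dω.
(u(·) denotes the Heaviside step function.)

F[g](ω) = \frac{\omega}{\omega - 16 i}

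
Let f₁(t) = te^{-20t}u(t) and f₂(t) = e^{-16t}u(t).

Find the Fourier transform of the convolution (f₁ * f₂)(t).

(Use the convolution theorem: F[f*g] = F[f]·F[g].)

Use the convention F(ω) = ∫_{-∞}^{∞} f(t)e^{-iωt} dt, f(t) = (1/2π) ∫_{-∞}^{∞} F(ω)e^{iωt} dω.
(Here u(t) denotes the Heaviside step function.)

F[f₁*f₂](ω) = \frac{1}{\left(i \omega + 16\right) \left(i \omega + 20\right)^{2}}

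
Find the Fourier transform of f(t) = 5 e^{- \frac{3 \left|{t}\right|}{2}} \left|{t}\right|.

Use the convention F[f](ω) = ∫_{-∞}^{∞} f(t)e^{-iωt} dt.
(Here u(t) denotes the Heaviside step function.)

F(ω) = \frac{40 \left(9 - 4 \omega^{2}\right)}{\left(4 \omega^{2} + 9\right)^{2}}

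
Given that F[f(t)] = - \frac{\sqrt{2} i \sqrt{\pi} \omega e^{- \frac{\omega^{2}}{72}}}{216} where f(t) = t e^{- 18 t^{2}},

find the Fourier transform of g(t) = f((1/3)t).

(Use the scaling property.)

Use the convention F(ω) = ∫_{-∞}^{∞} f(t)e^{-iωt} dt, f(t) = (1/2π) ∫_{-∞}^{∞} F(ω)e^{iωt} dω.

F[g](ω) = - \frac{\sqrt{2} i \sqrt{\pi} \omega e^{- \frac{\omega^{2}}{8}}}{24}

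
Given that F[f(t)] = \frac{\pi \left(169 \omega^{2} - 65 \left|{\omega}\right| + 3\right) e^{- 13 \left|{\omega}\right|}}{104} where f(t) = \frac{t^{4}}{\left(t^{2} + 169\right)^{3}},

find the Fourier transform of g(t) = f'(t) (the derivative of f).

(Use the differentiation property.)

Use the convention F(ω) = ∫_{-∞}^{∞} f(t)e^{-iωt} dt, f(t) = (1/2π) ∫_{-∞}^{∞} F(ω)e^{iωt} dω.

F[g](ω) = \frac{i \pi \omega \left(169 \omega^{2} - 65 \left|{\omega}\right| + 3\right) e^{- 13 \left|{\omega}\right|}}{104}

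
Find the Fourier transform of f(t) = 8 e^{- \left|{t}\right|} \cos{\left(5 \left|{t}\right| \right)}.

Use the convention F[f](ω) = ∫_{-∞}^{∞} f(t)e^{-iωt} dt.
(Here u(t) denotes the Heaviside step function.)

F(ω) = \frac{16 \left(\omega^{2} + 26\right)}{\omega^{4} - 48 \omega^{2} + 676}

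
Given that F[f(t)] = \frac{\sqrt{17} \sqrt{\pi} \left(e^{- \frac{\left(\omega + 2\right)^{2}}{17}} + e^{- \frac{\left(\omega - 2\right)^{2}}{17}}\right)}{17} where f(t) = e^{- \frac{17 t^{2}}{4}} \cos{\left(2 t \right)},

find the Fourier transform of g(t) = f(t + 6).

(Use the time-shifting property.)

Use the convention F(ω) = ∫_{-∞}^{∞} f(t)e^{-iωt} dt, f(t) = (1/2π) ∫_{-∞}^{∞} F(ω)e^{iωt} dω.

F[g](ω) = \frac{\sqrt{17} \sqrt{\pi} \left(e^{\frac{8 \omega}{17}} + 1\right) e^{- \frac{\omega^{2}}{17} - \frac{4 \omega}{17} + 6 i \omega - \frac{4}{17}}}{17}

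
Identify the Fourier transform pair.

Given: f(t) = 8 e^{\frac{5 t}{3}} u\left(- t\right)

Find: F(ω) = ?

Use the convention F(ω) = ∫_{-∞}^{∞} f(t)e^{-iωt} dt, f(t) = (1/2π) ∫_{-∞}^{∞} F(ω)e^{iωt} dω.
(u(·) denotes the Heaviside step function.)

F(ω) = - \frac{24}{3 i \omega - 5}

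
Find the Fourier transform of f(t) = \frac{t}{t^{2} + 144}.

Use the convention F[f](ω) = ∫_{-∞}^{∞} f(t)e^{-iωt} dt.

F(ω) = - i \pi e^{- 12 \left|{\omega}\right|} \operatorname{sign}{\left(\omega \right)}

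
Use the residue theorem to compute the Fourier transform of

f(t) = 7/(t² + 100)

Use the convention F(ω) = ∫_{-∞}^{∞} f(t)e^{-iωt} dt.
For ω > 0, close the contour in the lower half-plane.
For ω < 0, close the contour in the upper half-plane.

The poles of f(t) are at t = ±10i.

Let g(z) = f(z)e^{-iωz}; for large |z| the factor e^{-iωz} decays in the lower half-plane when ω > 0 and in the upper half-plane when ω < 0.

Case ω > 0 (lower half-plane, clockwise contour ⇒ F(ω) = -2πi·ΣRes):
  Res_{z = - 10 i} g(z) = \frac{7 i e^{- 10 \omega}}{20}
  F(ω) = -2πi·ΣRes = \frac{7 \pi e^{- 10 \omega}}{10}

Case ω < 0 (upper half-plane, counterclockwise contour ⇒ F(ω) = +2πi·ΣRes):
  Res_{z = 10 i} g(z) = - \frac{7 i e^{10 \omega}}{20}
  F(ω) = 2πi·ΣRes = \frac{7 \pi e^{10 \omega}}{10}

Both cases combine into a single formula in |ω|:

F(ω) = \frac{7 \pi e^{- 10 \left|{\omega}\right|}}{10}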